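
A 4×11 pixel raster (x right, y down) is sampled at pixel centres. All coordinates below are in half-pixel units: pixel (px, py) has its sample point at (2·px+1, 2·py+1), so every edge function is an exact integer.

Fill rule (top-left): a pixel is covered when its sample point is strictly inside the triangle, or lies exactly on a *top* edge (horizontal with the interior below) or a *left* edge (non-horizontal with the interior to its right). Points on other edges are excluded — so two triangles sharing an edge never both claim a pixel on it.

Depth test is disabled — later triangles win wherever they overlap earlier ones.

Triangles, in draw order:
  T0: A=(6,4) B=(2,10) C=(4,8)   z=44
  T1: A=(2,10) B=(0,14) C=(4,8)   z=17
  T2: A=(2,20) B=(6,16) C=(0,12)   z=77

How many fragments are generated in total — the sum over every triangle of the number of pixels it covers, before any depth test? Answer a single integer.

T0:
  2·area = 4  (B↔C swapped to make it positive)
  edge (6, 4)→(4, 8): d=(-2,4) right/bottom  bias=-1
  edge (4, 8)→(2, 10): d=(-2,2) right/bottom  bias=-1
  edge (2, 10)→(6, 4): d=(4,-6) top-left  bias=+0
    (3,2)@(7, 5): e=[-6,0,10] → ·  [on edge]
    (2,3)@(5, 7): e=[-2,0,6] → ·  [on edge]
    (1,4)@(3, 9): e=[2,0,2] → ·  [on edge]
    (0,5)@(1, 11): e=[6,0,-2] → ·  [on edge]
  covered (0 px):
    · · · ·
    · · · ·
    · · · ·
    · · · ·
    · · · ·
    · · · ·
    · · · ·
    · · · ·
    · · · ·
    · · · ·
    · · · ·
T1:
  2·area = 4  (B↔C swapped to make it positive)
  edge (2, 10)→(4, 8): d=(2,-2) top-left  bias=+0
  edge (4, 8)→(0, 14): d=(-4,6) right/bottom  bias=-1
  edge (0, 14)→(2, 10): d=(2,-4) top-left  bias=+0
    (3,2)@(7, 5): e=[0,-6,10] → ·  [on edge]
    (2,3)@(5, 7): e=[0,-2,6] → ·  [on edge]
    (1,4)@(3, 9): e=[0,2,2] → █  [on edge]
    (2,4)@(5, 9): e=[4,-10,10] → ·
    (0,5)@(1, 11): e=[0,6,-2] → ·  [on edge]
    (1,5)@(3, 11): e=[4,-6,6] → ·
  covered (1 px):
    · · · ·
    · · · ·
    · · · ·
    · · · ·
    · █ · ·
    · · · ·
    · · · ·
    · · · ·
    · · · ·
    · · · ·
    · · · ·
T2:
  2·area = 40  (B↔C swapped to make it positive)
  edge (2, 20)→(0, 12): d=(-2,-8) top-left  bias=+0
  edge (0, 12)→(6, 16): d=(6,4) right/bottom  bias=-1
  edge (6, 16)→(2, 20): d=(-4,4) right/bottom  bias=-1
    (0,6)@(1, 13): e=[6,2,32] → █
    (1,6)@(3, 13): e=[22,-6,24] → ·
    (0,7)@(1, 15): e=[2,14,24] → █
    (1,7)@(3, 15): e=[18,6,16] → █
    (2,7)@(5, 15): e=[34,-2,8] → ·
    (3,7)@(7, 15): e=[50,-10,0] → ·  [on edge]
    (0,8)@(1, 17): e=[-2,26,16] → ·
    (1,8)@(3, 17): e=[14,18,8] → █
    (2,8)@(5, 17): e=[30,10,0] → ·  [on edge]
    (1,9)@(3, 19): e=[10,30,0] → ·  [on edge]
    (0,10)@(1, 21): e=[-10,50,0] → ·  [on edge]
  covered (4 px):
    · · · ·
    · · · ·
    · · · ·
    · · · ·
    · · · ·
    · · · ·
    █ · · ·
    █ █ · ·
    · █ · ·
    · · · ·
    · · · ·

Final: 5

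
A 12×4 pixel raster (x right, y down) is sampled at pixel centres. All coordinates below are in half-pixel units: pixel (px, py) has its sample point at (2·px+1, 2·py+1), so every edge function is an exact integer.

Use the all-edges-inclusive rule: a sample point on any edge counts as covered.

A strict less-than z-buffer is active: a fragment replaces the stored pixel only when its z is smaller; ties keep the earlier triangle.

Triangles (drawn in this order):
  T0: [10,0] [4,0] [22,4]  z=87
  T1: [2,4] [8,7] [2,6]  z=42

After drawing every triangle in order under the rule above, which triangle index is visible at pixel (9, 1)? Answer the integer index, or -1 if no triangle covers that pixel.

T0:
  2·area = 24  (B↔C swapped to make it positive)
  edge (10, 0)→(22, 4): d=(12,4) inclusive
  edge (22, 4)→(4, 0): d=(-18,-4) inclusive
  edge (4, 0)→(10, 0): d=(6,0) inclusive
    (4,0)@(9, 1): e=[16,2,6] → X
    (5,0)@(11, 1): e=[8,10,6] → X
    (6,0)@(13, 1): e=[0,18,6] → X  [on edge]
    (7,0)@(15, 1): e=[-8,26,6] → .
    (4,1)@(9, 3): e=[40,-34,18] → .
    (5,1)@(11, 3): e=[32,-26,18] → .
    (6,1)@(13, 3): e=[24,-18,18] → .
    (9,1)@(19, 3): e=[0,6,18] → X  [on edge]
    (10,1)@(21, 3): e=[-8,14,18] → .
    (9,2)@(19, 5): e=[24,-30,30] → .
  covered (4 px):
    . . . . X X X . . . . .
    . . . . . . . . . X . .
    . . . . . . . . . . . .
    . . . . . . . . . . . .
T1:
  2·area = 12
  edge (2, 4)→(8, 7): d=(6,3) inclusive
  edge (8, 7)→(2, 6): d=(-6,-1) inclusive
  edge (2, 6)→(2, 4): d=(0,-2) inclusive
    (1,2)@(3, 5): e=[3,7,2] → X
    (2,2)@(5, 5): e=[-3,9,6] → .
    (1,3)@(3, 7): e=[15,-5,2] → .
  covered (1 px):
    . . . . . . . . . . . .
    . . . . . . . . . . . .
    . X . . . . . . . . . .
    . . . . . . . . . . . .

Z-buffer (winner per pixel, '.' = empty):
  . . . . 0 0 0 . . . . .
  . . . . . . . . . 0 . .
  . 1 . . . . . . . . . .
  . . . . . . . . . . . .

Answer: 0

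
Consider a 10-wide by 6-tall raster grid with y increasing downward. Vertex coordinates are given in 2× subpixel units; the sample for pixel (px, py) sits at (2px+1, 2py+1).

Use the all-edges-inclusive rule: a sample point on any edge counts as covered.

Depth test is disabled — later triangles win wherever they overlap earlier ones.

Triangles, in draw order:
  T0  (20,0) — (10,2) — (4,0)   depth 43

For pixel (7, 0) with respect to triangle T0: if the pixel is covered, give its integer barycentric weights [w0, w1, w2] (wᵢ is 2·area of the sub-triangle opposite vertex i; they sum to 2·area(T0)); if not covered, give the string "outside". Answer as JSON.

T0:
  2·area = 32
  edge (20, 0)→(10, 2): d=(-10,2) inclusive
  edge (10, 2)→(4, 0): d=(-6,-2) inclusive
  edge (4, 0)→(20, 0): d=(16,0) inclusive
    (3,0)@(7, 1): e=[16,0,16] → █  [on edge]
    (4,0)@(9, 1): e=[12,4,16] → █
    (5,0)@(11, 1): e=[8,8,16] → █
    (6,0)@(13, 1): e=[4,12,16] → █
    (7,0)@(15, 1): e=[0,16,16] → █  [on edge]
    (8,0)@(17, 1): e=[-4,20,16] → ·
    (2,1)@(5, 3): e=[0,-16,48] → ·  [on edge]
    (3,1)@(7, 3): e=[-4,-12,48] → ·
    (4,1)@(9, 3): e=[-8,-8,48] → ·
    (5,1)@(11, 3): e=[-12,-4,48] → ·
    (6,1)@(13, 3): e=[-16,0,48] → ·  [on edge]
    (7,1)@(15, 3): e=[-20,4,48] → ·
    (9,2)@(19, 5): e=[-48,0,80] → ·  [on edge]
  covered (5 px):
    · · · █ █ █ █ █ · ·
    · · · · · · · · · ·
    · · · · · · · · · ·
    · · · · · · · · · ·
    · · · · · · · · · ·
    · · · · · · · · · ·

Answer: [16,16,0]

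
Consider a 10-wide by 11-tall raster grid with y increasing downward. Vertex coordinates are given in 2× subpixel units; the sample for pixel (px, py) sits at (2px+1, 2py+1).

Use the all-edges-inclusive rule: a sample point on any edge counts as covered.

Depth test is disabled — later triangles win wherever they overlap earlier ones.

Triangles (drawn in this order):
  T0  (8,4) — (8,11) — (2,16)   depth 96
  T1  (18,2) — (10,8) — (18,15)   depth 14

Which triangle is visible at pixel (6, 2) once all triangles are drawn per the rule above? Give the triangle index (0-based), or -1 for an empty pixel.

T0:
  2·area = 42
  edge (8, 4)→(8, 11): d=(0,7) inclusive
  edge (8, 11)→(2, 16): d=(-6,5) inclusive
  edge (2, 16)→(8, 4): d=(6,-12) inclusive
    (3,3)@(7, 7): e=[7,29,6] → █
    (4,3)@(9, 7): e=[-7,19,30] → ·
    (3,4)@(7, 9): e=[7,17,18] → █
    (4,4)@(9, 9): e=[-7,7,42] → ·
    (2,5)@(5, 11): e=[21,15,6] → █
    (4,5)@(9, 11): e=[-7,-5,54] → ·
    (2,6)@(5, 13): e=[21,3,18] → █
    (3,6)@(7, 13): e=[7,-7,42] → ·
    (1,7)@(3, 15): e=[35,1,6] → █
    (2,7)@(5, 15): e=[21,-9,30] → ·
    (1,8)@(3, 17): e=[35,-11,18] → ·
  covered (6 px):
    · · · · · · · · · ·
    · · · · · · · · · ·
    · · · · · · · · · ·
    · · · █ · · · · · ·
    · · · █ · · · · · ·
    · · █ █ · · · · · ·
    · · █ · · · · · · ·
    · █ · · · · · · · ·
    · · · · · · · · · ·
    · · · · · · · · · ·
    · · · · · · · · · ·
T1:
  2·area = 104  (B↔C swapped to make it positive)
  edge (18, 2)→(18, 15): d=(0,13) inclusive
  edge (18, 15)→(10, 8): d=(-8,-7) inclusive
  edge (10, 8)→(18, 2): d=(8,-6) inclusive
    (8,1)@(17, 3): e=[13,89,2] → █
    (9,1)@(19, 3): e=[-13,103,14] → ·
    (7,2)@(15, 5): e=[39,59,6] → █
    (9,2)@(19, 5): e=[-13,87,30] → ·
    (6,3)@(13, 7): e=[65,29,10] → █
    (9,3)@(19, 7): e=[-13,71,46] → ·
    (6,4)@(13, 9): e=[65,13,26] → █
    (9,4)@(19, 9): e=[-13,55,62] → ·
    (6,5)@(13, 11): e=[65,-3,42] → ·
    (7,5)@(15, 11): e=[39,11,54] → █
    (9,5)@(19, 11): e=[-13,39,78] → ·
    (7,6)@(15, 13): e=[39,-5,70] → ·
  covered (12 px):
    · · · · · · · · · ·
    · · · · · · · · █ ·
    · · · · · · · █ █ ·
    · · · · · · █ █ █ ·
    · · · · · · █ █ █ ·
    · · · · · · · █ █ ·
    · · · · · · · · █ ·
    · · · · · · · · · ·
    · · · · · · · · · ·
    · · · · · · · · · ·
    · · · · · · · · · ·

Z-buffer (winner per pixel, '.' = empty):
  . . . . . . . . . .
  . . . . . . . . 1 .
  . . . . . . . 1 1 .
  . . . 0 . . 1 1 1 .
  . . . 0 . . 1 1 1 .
  . . 0 0 . . . 1 1 .
  . . 0 . . . . . 1 .
  . 0 . . . . . . . .
  . . . . . . . . . .
  . . . . . . . . . .
  . . . . . . . . . .

Result: -1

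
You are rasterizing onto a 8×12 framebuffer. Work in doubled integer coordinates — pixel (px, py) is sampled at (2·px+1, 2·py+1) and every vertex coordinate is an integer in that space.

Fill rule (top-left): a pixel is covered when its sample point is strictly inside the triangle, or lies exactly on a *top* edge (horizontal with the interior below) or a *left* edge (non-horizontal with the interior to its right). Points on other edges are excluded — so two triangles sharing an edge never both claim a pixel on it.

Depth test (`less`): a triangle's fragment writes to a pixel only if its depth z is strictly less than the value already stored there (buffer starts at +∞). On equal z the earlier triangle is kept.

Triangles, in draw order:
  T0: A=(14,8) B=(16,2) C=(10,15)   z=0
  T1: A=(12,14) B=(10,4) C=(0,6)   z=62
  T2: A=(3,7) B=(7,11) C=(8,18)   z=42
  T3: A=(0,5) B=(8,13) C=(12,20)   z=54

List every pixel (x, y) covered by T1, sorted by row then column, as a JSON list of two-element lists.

T0:
  2·area = 10  (B↔C swapped to make it positive)
  edge (14, 8)→(10, 15): d=(-4,7) right/bottom  bias=-1
  edge (10, 15)→(16, 2): d=(6,-13) top-left  bias=+0
  edge (16, 2)→(14, 8): d=(-2,6) right/bottom  bias=-1
    (7,2)@(15, 5): e=[5,5,0] → ·  [on edge]
    (6,4)@(13, 9): e=[3,3,4] → #
    (7,4)@(15, 9): e=[-11,29,-8] → ·
    (6,5)@(13, 11): e=[-5,15,0] → ·  [on edge]
    (5,6)@(11, 13): e=[1,1,8] → #
    (6,6)@(13, 13): e=[-13,27,-4] → ·
    (5,7)@(11, 15): e=[-7,13,4] → ·
    (5,8)@(11, 17): e=[-15,25,0] → ·  [on edge]
    (4,11)@(9, 23): e=[-25,35,0] → ·  [on edge]
  covered (2 px):
    · · · · · · · ·
    · · · · · · · ·
    · · · · · · · ·
    · · · · · · · ·
    · · · · · · # ·
    · · · · · · · ·
    · · · · · # · ·
    · · · · · · · ·
    · · · · · · · ·
    · · · · · · · ·
    · · · · · · · ·
    · · · · · · · ·
T1:
  2·area = 104  (B↔C swapped to make it positive)
  edge (12, 14)→(0, 6): d=(-12,-8) top-left  bias=+0
  edge (0, 6)→(10, 4): d=(10,-2) top-left  bias=+0
  edge (10, 4)→(12, 14): d=(2,10) right/bottom  bias=-1
    (7,1)@(15, 3): e=[156,0,-52] → ·  [on edge]
    (2,2)@(5, 5): e=[52,0,52] → #  [on edge]
    (3,2)@(7, 5): e=[68,4,32] → #
    (4,2)@(9, 5): e=[84,8,12] → #
    (5,2)@(11, 5): e=[100,12,-8] → ·
    (1,3)@(3, 7): e=[12,16,76] → #
    (5,3)@(11, 7): e=[76,32,-4] → ·
    (1,4)@(3, 9): e=[-12,36,80] → ·
    (2,4)@(5, 9): e=[4,40,60] → #
    (5,4)@(11, 9): e=[52,52,0] → ·  [on edge]
    (2,5)@(5, 11): e=[-20,60,64] → ·
    (3,5)@(7, 11): e=[-4,64,44] → ·
    (6,9)@(13, 19): e=[-52,156,0] → ·  [on edge]
  covered (13 px):
    · · · · · · · ·
    · · · · · · · ·
    · · # # # · · ·
    · # # # # · · ·
    · · # # # · · ·
    · · · · # # · ·
    · · · · · # · ·
    · · · · · · · ·
    · · · · · · · ·
    · · · · · · · ·
    · · · · · · · ·
    · · · · · · · ·
T2:
  2·area = 24
  edge (3, 7)→(7, 11): d=(4,4) right/bottom  bias=-1
  edge (7, 11)→(8, 18): d=(1,7) right/bottom  bias=-1
  edge (8, 18)→(3, 7): d=(-5,-11) top-left  bias=+0
    (0,2)@(1, 5): e=[0,36,-12] → ·  [on edge]
    (1,3)@(3, 7): e=[0,24,0] → ·  [on edge]
    (2,4)@(5, 9): e=[0,12,12] → ·  [on edge]
    (2,5)@(5, 11): e=[8,14,2] → #
    (3,5)@(7, 11): e=[0,0,24] → ·  [on edge]
    (2,6)@(5, 13): e=[16,16,-8] → ·
    (3,6)@(7, 13): e=[8,2,14] → #
    (4,6)@(9, 13): e=[0,-12,36] → ·  [on edge]
    (3,7)@(7, 15): e=[16,4,4] → #
    (4,7)@(9, 15): e=[8,-10,26] → ·
    (5,7)@(11, 15): e=[0,-24,48] → ·  [on edge]
    (3,8)@(7, 17): e=[24,6,-6] → ·
    (6,8)@(13, 17): e=[0,-36,60] → ·  [on edge]
    (7,9)@(15, 19): e=[0,-48,72] → ·  [on edge]
  covered (3 px):
    · · · · · · · ·
    · · · · · · · ·
    · · · · · · · ·
    · · · · · · · ·
    · · · · · · · ·
    · · # · · · · ·
    · · · # · · · ·
    · · · # · · · ·
    · · · · · · · ·
    · · · · · · · ·
    · · · · · · · ·
    · · · · · · · ·
T3:
  2·area = 24
  edge (0, 5)→(8, 13): d=(8,8) right/bottom  bias=-1
  edge (8, 13)→(12, 20): d=(4,7) right/bottom  bias=-1
  edge (12, 20)→(0, 5): d=(-12,-15) top-left  bias=+0
    (2,5)@(5, 11): e=[8,13,3] → #
    (3,5)@(7, 11): e=[-8,-1,33] → ·
    (2,6)@(5, 13): e=[24,21,-21] → ·
    (3,6)@(7, 13): e=[8,7,9] → #
    (4,6)@(9, 13): e=[-8,-7,39] → ·
    (3,7)@(7, 15): e=[24,15,-15] → ·
    (4,7)@(9, 15): e=[8,1,15] → #
    (5,7)@(11, 15): e=[-8,-13,45] → ·
    (4,8)@(9, 17): e=[24,9,-9] → ·
  covered (3 px):
    · · · · · · · ·
    · · · · · · · ·
    · · · · · · · ·
    · · · · · · · ·
    · · · · · · · ·
    · · # · · · · ·
    · · · # · · · ·
    · · · · # · · ·
    · · · · · · · ·
    · · · · · · · ·
    · · · · · · · ·
    · · · · · · · ·

Answer: [[2,2],[3,2],[4,2],[1,3],[2,3],[3,3],[4,3],[2,4],[3,4],[4,4],[4,5],[5,5],[5,6]]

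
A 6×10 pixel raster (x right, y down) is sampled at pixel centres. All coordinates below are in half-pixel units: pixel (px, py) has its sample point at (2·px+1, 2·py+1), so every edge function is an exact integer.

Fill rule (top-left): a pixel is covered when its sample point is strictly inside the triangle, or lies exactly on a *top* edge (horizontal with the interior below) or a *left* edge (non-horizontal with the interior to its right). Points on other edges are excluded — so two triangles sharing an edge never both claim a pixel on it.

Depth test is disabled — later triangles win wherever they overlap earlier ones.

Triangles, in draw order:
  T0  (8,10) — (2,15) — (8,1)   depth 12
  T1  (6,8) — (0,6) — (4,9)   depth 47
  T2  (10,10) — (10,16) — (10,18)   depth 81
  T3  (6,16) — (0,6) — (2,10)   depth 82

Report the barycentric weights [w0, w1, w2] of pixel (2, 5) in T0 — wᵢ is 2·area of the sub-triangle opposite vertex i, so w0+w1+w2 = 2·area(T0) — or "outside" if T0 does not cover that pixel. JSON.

T0:
  2·area = 54
  edge (8, 10)→(2, 15): d=(-6,5) right/bottom  bias=-1
  edge (2, 15)→(8, 1): d=(6,-14) top-left  bias=+0
  edge (8, 1)→(8, 10): d=(0,9) right/bottom  bias=-1
    (3,2)@(7, 5): e=[35,10,9] → X
    (4,2)@(9, 5): e=[25,38,-9] → .
    (3,3)@(7, 7): e=[23,22,9] → X
    (4,3)@(9, 7): e=[13,50,-9] → .
    (2,4)@(5, 9): e=[21,6,27] → X
    (4,4)@(9, 9): e=[1,62,-9] → .
    (2,5)@(5, 11): e=[9,18,27] → X
    (3,5)@(7, 11): e=[-1,46,9] → .
    (1,6)@(3, 13): e=[7,2,45] → X
    (2,6)@(5, 13): e=[-3,30,27] → .
    (1,7)@(3, 15): e=[-5,14,45] → .
  covered (6 px):
    . . . . . .
    . . . . . .
    . . . X . .
    . . . X . .
    . . X X . .
    . . X . . .
    . X . . . .
    . . . . . .
    . . . . . .
    . . . . . .
T1:
  2·area = 10  (B↔C swapped to make it positive)
  edge (6, 8)→(4, 9): d=(-2,1) right/bottom  bias=-1
  edge (4, 9)→(0, 6): d=(-4,-3) top-left  bias=+0
  edge (0, 6)→(6, 8): d=(6,2) right/bottom  bias=-1
    (1,3)@(3, 7): e=[5,5,0] → .  [on edge]
    (4,4)@(9, 9): e=[-5,15,0] → .  [on edge]
  covered (0 px):
    . . . . . .
    . . . . . .
    . . . . . .
    . . . . . .
    . . . . . .
    . . . . . .
    . . . . . .
    . . . . . .
    . . . . . .
    . . . . . .
T2:
  degenerate (2·area = 0) — covers nothing
T3:
  2·area = 4  (B↔C swapped to make it positive)
  edge (6, 16)→(2, 10): d=(-4,-6) top-left  bias=+0
  edge (2, 10)→(0, 6): d=(-2,-4) top-left  bias=+0
  edge (0, 6)→(6, 16): d=(6,10) right/bottom  bias=-1
    (1,5)@(3, 11): e=[2,2,0] → .  [on edge]
  covered (0 px):
    . . . . . .
    . . . . . .
    . . . . . .
    . . . . . .
    . . . . . .
    . . . . . .
    . . . . . .
    . . . . . .
    . . . . . .
    . . . . . .

Answer: [18,27,9]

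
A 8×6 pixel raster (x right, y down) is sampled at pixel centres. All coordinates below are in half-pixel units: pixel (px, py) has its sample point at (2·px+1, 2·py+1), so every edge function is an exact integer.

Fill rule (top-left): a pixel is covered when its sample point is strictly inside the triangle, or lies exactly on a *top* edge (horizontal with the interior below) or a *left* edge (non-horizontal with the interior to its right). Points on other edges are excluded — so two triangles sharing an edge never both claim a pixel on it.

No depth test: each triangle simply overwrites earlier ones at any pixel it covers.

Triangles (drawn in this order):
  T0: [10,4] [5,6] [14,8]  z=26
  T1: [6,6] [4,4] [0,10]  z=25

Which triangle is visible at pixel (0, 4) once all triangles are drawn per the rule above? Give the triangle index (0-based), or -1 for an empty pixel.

T0:
  2·area = 28  (B↔C swapped to make it positive)
  edge (10, 4)→(14, 8): d=(4,4) right/bottom  bias=-1
  edge (14, 8)→(5, 6): d=(-9,-2) top-left  bias=+0
  edge (5, 6)→(10, 4): d=(5,-2) top-left  bias=+0
    (3,0)@(7, 1): e=[0,49,-21] → .  [on edge]
    (4,1)@(9, 3): e=[0,35,-7] → .  [on edge]
    (4,2)@(9, 5): e=[8,17,3] → X
    (5,2)@(11, 5): e=[0,21,7] → .  [on edge]
    (4,3)@(9, 7): e=[16,-1,13] → .
    (5,3)@(11, 7): e=[8,3,17] → X
    (6,3)@(13, 7): e=[0,7,21] → .  [on edge]
    (5,4)@(11, 9): e=[16,-15,27] → .
    (7,4)@(15, 9): e=[0,-7,35] → .  [on edge]
  covered (2 px):
    . . . . . . . .
    . . . . . . . .
    . . . . X . . .
    . . . . . X . .
    . . . . . . . .
    . . . . . . . .
T1:
  2·area = 20  (B↔C swapped to make it positive)
  edge (6, 6)→(0, 10): d=(-6,4) right/bottom  bias=-1
  edge (0, 10)→(4, 4): d=(4,-6) top-left  bias=+0
  edge (4, 4)→(6, 6): d=(2,2) right/bottom  bias=-1
    (0,0)@(1, 1): e=[50,-30,0] → .  [on edge]
    (1,1)@(3, 3): e=[30,-10,0] → .  [on edge]
    (2,2)@(5, 5): e=[10,10,0] → .  [on edge]
    (1,3)@(3, 7): e=[6,6,8] → X
    (2,3)@(5, 7): e=[-2,18,4] → .
    (3,3)@(7, 7): e=[-10,30,0] → .  [on edge]
    (0,4)@(1, 9): e=[2,2,16] → X
    (1,4)@(3, 9): e=[-6,14,12] → .
    (4,4)@(9, 9): e=[-30,50,0] → .  [on edge]
    (0,5)@(1, 11): e=[-10,10,20] → .
    (5,5)@(11, 11): e=[-50,70,0] → .  [on edge]
  covered (2 px):
    . . . . . . . .
    . . . . . . . .
    . . . . . . . .
    . X . . . . . .
    X . . . . . . .
    . . . . . . . .

Z-buffer (winner per pixel, '.' = empty):
  . . . . . . . .
  . . . . . . . .
  . . . . 0 . . .
  . 1 . . . 0 . .
  1 . . . . . . .
  . . . . . . . .

Result: 1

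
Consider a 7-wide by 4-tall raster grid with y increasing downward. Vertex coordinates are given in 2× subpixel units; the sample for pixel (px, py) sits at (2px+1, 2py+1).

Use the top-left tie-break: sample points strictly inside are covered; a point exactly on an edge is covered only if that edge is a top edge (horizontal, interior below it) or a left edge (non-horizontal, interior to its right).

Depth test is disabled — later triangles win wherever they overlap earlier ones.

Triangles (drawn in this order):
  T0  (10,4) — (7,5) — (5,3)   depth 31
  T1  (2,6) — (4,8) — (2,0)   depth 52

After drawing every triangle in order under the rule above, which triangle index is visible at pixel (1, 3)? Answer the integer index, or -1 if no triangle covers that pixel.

T0:
  2·area = 8
  edge (10, 4)→(7, 5): d=(-3,1) right/bottom  bias=-1
  edge (7, 5)→(5, 3): d=(-2,-2) top-left  bias=+0
  edge (5, 3)→(10, 4): d=(5,1) right/bottom  bias=-1
    (1,0)@(3, 1): e=[16,0,-8] → ·  [on edge]
    (2,1)@(5, 3): e=[8,0,0] → ·  [on edge]
    (6,1)@(13, 3): e=[0,16,-8] → ·  [on edge]
    (3,2)@(7, 5): e=[0,0,8] → ·  [on edge]
    (0,3)@(1, 7): e=[0,-16,24] → ·  [on edge]
    (4,3)@(9, 7): e=[-8,0,16] → ·  [on edge]
  covered (0 px):
    · · · · · · ·
    · · · · · · ·
    · · · · · · ·
    · · · · · · ·
T1:
  2·area = 12  (B↔C swapped to make it positive)
  edge (2, 6)→(2, 0): d=(0,-6) top-left  bias=+0
  edge (2, 0)→(4, 8): d=(2,8) right/bottom  bias=-1
  edge (4, 8)→(2, 6): d=(-2,-2) top-left  bias=+0
    (0,2)@(1, 5): e=[-6,18,0] → ·  [on edge]
    (1,2)@(3, 5): e=[6,2,4] → #
    (2,2)@(5, 5): e=[18,-14,8] → ·
    (1,3)@(3, 7): e=[6,6,0] → #  [on edge]
    (2,3)@(5, 7): e=[18,-10,4] → ·
  covered (2 px):
    · · · · · · ·
    · · · · · · ·
    · # · · · · ·
    · # · · · · ·

Z-buffer (winner per pixel, '.' = empty):
  . . . . . . .
  . . . . . . .
  . 1 . . . . .
  . 1 . . . . .

Final: 1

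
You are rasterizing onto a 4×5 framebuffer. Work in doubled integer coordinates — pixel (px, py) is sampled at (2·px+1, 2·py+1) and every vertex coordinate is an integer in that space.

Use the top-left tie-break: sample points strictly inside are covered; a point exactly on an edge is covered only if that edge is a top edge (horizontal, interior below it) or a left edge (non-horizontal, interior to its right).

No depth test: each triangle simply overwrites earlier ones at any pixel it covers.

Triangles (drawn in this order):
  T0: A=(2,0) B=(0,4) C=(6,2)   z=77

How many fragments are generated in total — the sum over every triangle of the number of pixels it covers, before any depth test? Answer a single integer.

T0:
  2·area = 20  (B↔C swapped to make it positive)
  edge (2, 0)→(6, 2): d=(4,2) right/bottom  bias=-1
  edge (6, 2)→(0, 4): d=(-6,2) right/bottom  bias=-1
  edge (0, 4)→(2, 0): d=(2,-4) top-left  bias=+0
    (1,0)@(3, 1): e=[2,12,6] → █
    (2,0)@(5, 1): e=[-2,8,14] → ·
    (0,1)@(1, 3): e=[14,4,2] → █
    (1,1)@(3, 3): e=[10,0,10] → ·  [on edge]
    (0,2)@(1, 5): e=[22,-8,6] → ·
  covered (2 px):
    · █ · ·
    █ · · ·
    · · · ·
    · · · ·
    · · · ·

Final: 2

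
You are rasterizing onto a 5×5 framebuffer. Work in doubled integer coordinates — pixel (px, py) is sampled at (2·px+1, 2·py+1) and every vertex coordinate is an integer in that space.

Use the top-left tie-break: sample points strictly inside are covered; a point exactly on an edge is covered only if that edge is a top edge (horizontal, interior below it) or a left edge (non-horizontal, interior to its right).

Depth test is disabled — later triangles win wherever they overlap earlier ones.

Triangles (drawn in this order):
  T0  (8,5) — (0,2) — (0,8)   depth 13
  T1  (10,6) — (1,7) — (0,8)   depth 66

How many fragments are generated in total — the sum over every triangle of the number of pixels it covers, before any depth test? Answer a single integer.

T0:
  2·area = 48  (B↔C swapped to make it positive)
  edge (8, 5)→(0, 8): d=(-8,3) right/bottom  bias=-1
  edge (0, 8)→(0, 2): d=(0,-6) top-left  bias=+0
  edge (0, 2)→(8, 5): d=(8,3) right/bottom  bias=-1
    (0,1)@(1, 3): e=[37,6,5] → #
    (1,1)@(3, 3): e=[31,18,-1] → ·
    (0,2)@(1, 5): e=[21,6,21] → #
    (1,2)@(3, 5): e=[15,18,15] → #
    (2,2)@(5, 5): e=[9,30,9] → #
    (3,2)@(7, 5): e=[3,42,3] → #
    (4,2)@(9, 5): e=[-3,54,-3] → ·
    (0,3)@(1, 7): e=[5,6,37] → #
    (1,3)@(3, 7): e=[-1,18,31] → ·
    (2,3)@(5, 7): e=[-7,30,25] → ·
    (3,3)@(7, 7): e=[-13,42,19] → ·
    (0,4)@(1, 9): e=[-11,6,53] → ·
  covered (6 px):
    · · · · ·
    # · · · ·
    # # # # ·
    # · · · ·
    · · · · ·
T1:
  2·area = 8  (B↔C swapped to make it positive)
  edge (10, 6)→(0, 8): d=(-10,2) right/bottom  bias=-1
  edge (0, 8)→(1, 7): d=(1,-1) top-left  bias=+0
  edge (1, 7)→(10, 6): d=(9,-1) top-left  bias=+0
    (3,0)@(7, 1): e=[56,0,-48] → ·  [on edge]
    (2,1)@(5, 3): e=[40,0,-32] → ·  [on edge]
    (1,2)@(3, 5): e=[24,0,-16] → ·  [on edge]
    (0,3)@(1, 7): e=[8,0,0] → #  [on edge]
    (1,3)@(3, 7): e=[4,2,2] → #
    (2,3)@(5, 7): e=[0,4,4] → ·  [on edge]
    (0,4)@(1, 9): e=[-12,2,18] → ·
    (1,4)@(3, 9): e=[-16,4,20] → ·
  covered (2 px):
    · · · · ·
    · · · · ·
    · · · · ·
    # # · · ·
    · · · · ·

Final: 8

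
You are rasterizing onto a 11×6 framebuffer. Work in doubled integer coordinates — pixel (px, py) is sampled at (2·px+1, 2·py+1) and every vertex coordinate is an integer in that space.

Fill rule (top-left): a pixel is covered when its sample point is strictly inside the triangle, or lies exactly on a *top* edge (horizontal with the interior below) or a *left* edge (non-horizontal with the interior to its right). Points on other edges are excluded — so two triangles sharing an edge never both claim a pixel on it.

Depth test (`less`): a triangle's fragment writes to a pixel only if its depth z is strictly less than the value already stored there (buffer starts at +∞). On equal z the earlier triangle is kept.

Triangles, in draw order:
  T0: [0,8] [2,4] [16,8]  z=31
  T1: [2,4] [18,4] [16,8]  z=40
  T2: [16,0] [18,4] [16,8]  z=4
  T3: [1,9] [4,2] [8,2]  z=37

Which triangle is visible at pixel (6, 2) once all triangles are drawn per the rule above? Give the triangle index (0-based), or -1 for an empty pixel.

T0:
  2·area = 64
  edge (0, 8)→(2, 4): d=(2,-4) top-left  bias=+0
  edge (2, 4)→(16, 8): d=(14,4) right/bottom  bias=-1
  edge (16, 8)→(0, 8): d=(-16,0) right/bottom  bias=-1
    (1,2)@(3, 5): e=[6,10,48] → X
    (2,2)@(5, 5): e=[14,2,48] → X
    (3,2)@(7, 5): e=[22,-6,48] → .
    (0,3)@(1, 7): e=[2,46,16] → X
    (3,3)@(7, 7): e=[26,22,16] → X
    (4,3)@(9, 7): e=[34,14,16] → X
    (5,3)@(11, 7): e=[42,6,16] → X
    (6,3)@(13, 7): e=[50,-2,16] → .
    (0,4)@(1, 9): e=[6,74,-16] → .
    (1,4)@(3, 9): e=[14,66,-16] → .
    (2,4)@(5, 9): e=[22,58,-16] → .
    (3,4)@(7, 9): e=[30,50,-16] → .
  covered (8 px):
    . . . . . . . . . . .
    . . . . . . . . . . .
    . X X . . . . . . . .
    X X X X X X . . . . .
    . . . . . . . . . . .
    . . . . . . . . . . .
T1:
  2·area = 64
  edge (2, 4)→(18, 4): d=(16,0) top-left  bias=+0
  edge (18, 4)→(16, 8): d=(-2,4) right/bottom  bias=-1
  edge (16, 8)→(2, 4): d=(-14,-4) top-left  bias=+0
    (3,2)@(7, 5): e=[16,42,6] → X
    (4,2)@(9, 5): e=[16,34,14] → X
    (5,2)@(11, 5): e=[16,26,22] → X
    (6,2)@(13, 5): e=[16,18,30] → X
    (7,2)@(15, 5): e=[16,10,38] → X
    (8,2)@(17, 5): e=[16,2,46] → X
    (9,2)@(19, 5): e=[16,-6,54] → .
    (3,3)@(7, 7): e=[48,38,-22] → .
    (4,3)@(9, 7): e=[48,30,-14] → .
    (5,3)@(11, 7): e=[48,22,-6] → .
    (6,3)@(13, 7): e=[48,14,2] → X
    (8,3)@(17, 7): e=[48,-2,18] → .
  covered (8 px):
    . . . . . . . . . . .
    . . . . . . . . . . .
    . . . X X X X X X . .
    . . . . . . X X . . .
    . . . . . . . . . . .
    . . . . . . . . . . .
T2:
  2·area = 16
  edge (16, 0)→(18, 4): d=(2,4) right/bottom  bias=-1
  edge (18, 4)→(16, 8): d=(-2,4) right/bottom  bias=-1
  edge (16, 8)→(16, 0): d=(0,-8) top-left  bias=+0
    (8,1)@(17, 3): e=[2,6,8] → X
    (9,1)@(19, 3): e=[-6,-2,24] → .
    (8,2)@(17, 5): e=[6,2,8] → X
    (9,2)@(19, 5): e=[-2,-6,24] → .
    (8,3)@(17, 7): e=[10,-2,8] → .
  covered (2 px):
    . . . . . . . . . . .
    . . . . . . . . X . .
    . . . . . . . . X . .
    . . . . . . . . . . .
    . . . . . . . . . . .
    . . . . . . . . . . .
T3:
  2·area = 28
  edge (1, 9)→(4, 2): d=(3,-7) top-left  bias=+0
  edge (4, 2)→(8, 2): d=(4,0) top-left  bias=+0
  edge (8, 2)→(1, 9): d=(-7,7) right/bottom  bias=-1
    (4,0)@(9, 1): e=[32,-4,0] → .  [on edge]
    (2,1)@(5, 3): e=[10,4,14] → X
    (3,1)@(7, 3): e=[24,4,0] → .  [on edge]
    (1,2)@(3, 5): e=[2,12,14] → X
    (2,2)@(5, 5): e=[16,12,0] → .  [on edge]
    (1,3)@(3, 7): e=[8,20,0] → .  [on edge]
    (0,4)@(1, 9): e=[0,28,0] → .  [on edge]
  covered (2 px):
    . . . . . . . . . . .
    . . X . . . . . . . .
    . X . . . . . . . . .
    . . . . . . . . . . .
    . . . . . . . . . . .
    . . . . . . . . . . .

Z-buffer (winner per pixel, '.' = empty):
  . . . . . . . . . . .
  . . 3 . . . . . 2 . .
  . 0 0 1 1 1 1 1 2 . .
  0 0 0 0 0 0 1 1 . . .
  . . . . . . . . . . .
  . . . . . . . . . . .

Result: 1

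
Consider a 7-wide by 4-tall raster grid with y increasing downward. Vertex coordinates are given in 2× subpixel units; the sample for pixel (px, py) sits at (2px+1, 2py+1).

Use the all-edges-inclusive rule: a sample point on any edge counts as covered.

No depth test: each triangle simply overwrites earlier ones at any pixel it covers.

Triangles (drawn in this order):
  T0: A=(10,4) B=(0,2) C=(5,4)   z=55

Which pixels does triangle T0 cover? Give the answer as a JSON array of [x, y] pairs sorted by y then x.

T0:
  2·area = 10  (B↔C swapped to make it positive)
  edge (10, 4)→(5, 4): d=(-5,0) inclusive
  edge (5, 4)→(0, 2): d=(-5,-2) inclusive
  edge (0, 2)→(10, 4): d=(10,2) inclusive
    (1,1)@(3, 3): e=[5,1,4] → X
    (2,1)@(5, 3): e=[5,5,0] → X  [on edge]
    (3,1)@(7, 3): e=[5,9,-4] → .
    (1,2)@(3, 5): e=[-5,-9,24] → .
    (2,2)@(5, 5): e=[-5,-5,20] → .
  covered (2 px):
    . . . . . . .
    . X X . . . .
    . . . . . . .
    . . . . . . .

Answer: [[1,1],[2,1]]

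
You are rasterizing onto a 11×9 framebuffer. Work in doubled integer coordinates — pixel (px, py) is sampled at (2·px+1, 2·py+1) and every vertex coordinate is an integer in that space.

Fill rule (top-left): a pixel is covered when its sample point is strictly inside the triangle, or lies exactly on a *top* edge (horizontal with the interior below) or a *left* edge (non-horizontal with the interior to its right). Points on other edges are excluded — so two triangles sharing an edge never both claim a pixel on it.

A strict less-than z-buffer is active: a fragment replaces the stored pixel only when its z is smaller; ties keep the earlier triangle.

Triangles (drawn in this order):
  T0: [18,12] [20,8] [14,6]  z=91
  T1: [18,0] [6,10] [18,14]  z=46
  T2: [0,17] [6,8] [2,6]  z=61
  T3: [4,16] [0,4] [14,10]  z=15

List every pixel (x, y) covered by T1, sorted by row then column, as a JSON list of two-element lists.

T0:
  2·area = 28  (B↔C swapped to make it positive)
  edge (18, 12)→(14, 6): d=(-4,-6) top-left  bias=+0
  edge (14, 6)→(20, 8): d=(6,2) right/bottom  bias=-1
  edge (20, 8)→(18, 12): d=(-2,4) right/bottom  bias=-1
    (2,1)@(5, 3): e=[-42,0,70] → ·  [on edge]
    (5,2)@(11, 5): e=[-14,0,42] → ·  [on edge]
    (7,3)@(15, 7): e=[2,4,22] → █
    (8,3)@(17, 7): e=[14,0,14] → ·  [on edge]
    (7,4)@(15, 9): e=[-6,16,18] → ·
    (8,4)@(17, 9): e=[6,12,10] → █
    (9,4)@(19, 9): e=[18,8,2] → █
    (10,4)@(21, 9): e=[30,4,-6] → ·
    (8,5)@(17, 11): e=[-2,24,6] → ·
    (9,5)@(19, 11): e=[10,20,-2] → ·
  covered (3 px):
    · · · · · · · · · · ·
    · · · · · · · · · · ·
    · · · · · · · · · · ·
    · · · · · · · █ · · ·
    · · · · · · · · █ █ ·
    · · · · · · · · · · ·
    · · · · · · · · · · ·
    · · · · · · · · · · ·
    · · · · · · · · · · ·
T1:
  2·area = 168  (B↔C swapped to make it positive)
  edge (18, 0)→(18, 14): d=(0,14) right/bottom  bias=-1
  edge (18, 14)→(6, 10): d=(-12,-4) top-left  bias=+0
  edge (6, 10)→(18, 0): d=(12,-10) top-left  bias=+0
    (8,0)@(17, 1): e=[14,152,2] → █
    (9,0)@(19, 1): e=[-14,160,22] → ·
    (7,1)@(15, 3): e=[42,120,6] → █
    (9,1)@(19, 3): e=[-14,136,46] → ·
    (6,2)@(13, 5): e=[70,88,10] → █
    (9,2)@(19, 5): e=[-14,112,70] → ·
    (5,3)@(11, 7): e=[98,56,14] → █
    (9,3)@(19, 7): e=[-14,88,94] → ·
    (1,4)@(3, 9): e=[210,0,-42] → ·  [on edge]
    (4,4)@(9, 9): e=[126,24,18] → █
    (9,4)@(19, 9): e=[-14,64,118] → ·
    (4,5)@(9, 11): e=[126,0,42] → █  [on edge]
    (7,6)@(15, 13): e=[42,0,126] → █  [on edge]
    (10,7)@(21, 15): e=[-42,0,210] → ·  [on edge]
  covered (22 px):
    · · · · · · · · █ · ·
    · · · · · · · █ █ · ·
    · · · · · · █ █ █ · ·
    · · · · · █ █ █ █ · ·
    · · · · █ █ █ █ █ · ·
    · · · · █ █ █ █ █ · ·
    · · · · · · · █ █ · ·
    · · · · · · · · · · ·
    · · · · · · · · · · ·
T2:
  2·area = 48  (B↔C swapped to make it positive)
  edge (0, 17)→(2, 6): d=(2,-11) top-left  bias=+0
  edge (2, 6)→(6, 8): d=(4,2) right/bottom  bias=-1
  edge (6, 8)→(0, 17): d=(-6,9) right/bottom  bias=-1
    (1,3)@(3, 7): e=[13,2,33] → █
    (2,3)@(5, 7): e=[35,-2,15] → ·
    (1,4)@(3, 9): e=[17,10,21] → █
    (2,4)@(5, 9): e=[39,6,3] → █
    (3,4)@(7, 9): e=[61,2,-15] → ·
    (1,5)@(3, 11): e=[21,18,9] → █
    (2,5)@(5, 11): e=[43,14,-9] → ·
    (0,6)@(1, 13): e=[3,30,15] → █
    (1,6)@(3, 13): e=[25,26,-3] → ·
    (0,7)@(1, 15): e=[7,38,3] → █
    (1,7)@(3, 15): e=[29,34,-15] → ·
    (0,8)@(1, 17): e=[11,46,-9] → ·
  covered (6 px):
    · · · · · · · · · · ·
    · · · · · · · · · · ·
    · · · · · · · · · · ·
    · █ · · · · · · · · ·
    · █ █ · · · · · · · ·
    · █ · · · · · · · · ·
    █ · · · · · · · · · ·
    █ · · · · · · · · · ·
    · · · · · · · · · · ·
T3:
  2·area = 144
  edge (4, 16)→(0, 4): d=(-4,-12) top-left  bias=+0
  edge (0, 4)→(14, 10): d=(14,6) right/bottom  bias=-1
  edge (14, 10)→(4, 16): d=(-10,6) right/bottom  bias=-1
    (0,2)@(1, 5): e=[8,8,128] → █
    (1,2)@(3, 5): e=[32,-4,116] → ·
    (0,3)@(1, 7): e=[0,36,108] → █  [on edge]
    (1,3)@(3, 7): e=[24,24,96] → █
    (2,3)@(5, 7): e=[48,12,84] → █
    (3,3)@(7, 7): e=[72,0,72] → ·  [on edge]
    (9,3)@(19, 7): e=[216,-72,0] → ·  [on edge]
    (0,4)@(1, 9): e=[-8,64,88] → ·
    (1,4)@(3, 9): e=[16,52,76] → █
    (3,4)@(7, 9): e=[64,28,52] → █
    (4,4)@(9, 9): e=[88,16,40] → █
    (5,4)@(11, 9): e=[112,4,28] → █
    (1,6)@(3, 13): e=[0,108,36] → █  [on edge]
    (4,6)@(9, 13): e=[72,72,0] → ·  [on edge]
    (10,6)@(21, 13): e=[216,0,-72] → ·  [on edge]
  covered (18 px):
    · · · · · · · · · · ·
    · · · · · · · · · · ·
    █ · · · · · · · · · ·
    █ █ █ · · · · · · · ·
    · █ █ █ █ █ · · · · ·
    · █ █ █ █ █ · · · · ·
    · █ █ █ · · · · · · ·
    · · █ · · · · · · · ·
    · · · · · · · · · · ·

Final: [[8,0],[7,1],[8,1],[6,2],[7,2],[8,2],[5,3],[6,3],[7,3],[8,3],[4,4],[5,4],[6,4],[7,4],[8,4],[4,5],[5,5],[6,5],[7,5],[8,5],[7,6],[8,6]]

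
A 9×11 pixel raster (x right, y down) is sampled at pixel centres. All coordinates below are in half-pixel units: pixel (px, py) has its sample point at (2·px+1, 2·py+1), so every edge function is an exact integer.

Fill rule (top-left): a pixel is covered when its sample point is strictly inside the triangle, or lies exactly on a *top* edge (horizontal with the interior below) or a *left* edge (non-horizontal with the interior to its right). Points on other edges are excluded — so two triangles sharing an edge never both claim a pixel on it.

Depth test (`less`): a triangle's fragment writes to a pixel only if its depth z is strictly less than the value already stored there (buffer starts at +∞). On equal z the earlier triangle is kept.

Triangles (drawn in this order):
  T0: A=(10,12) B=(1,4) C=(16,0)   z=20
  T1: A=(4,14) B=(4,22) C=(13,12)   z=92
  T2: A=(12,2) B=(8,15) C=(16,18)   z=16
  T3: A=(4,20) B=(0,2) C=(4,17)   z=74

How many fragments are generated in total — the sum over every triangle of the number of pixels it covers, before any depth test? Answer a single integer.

T0:
  2·area = 156
  edge (10, 12)→(1, 4): d=(-9,-8) top-left  bias=+0
  edge (1, 4)→(16, 0): d=(15,-4) top-left  bias=+0
  edge (16, 0)→(10, 12): d=(-6,12) right/bottom  bias=-1
    (6,0)@(13, 1): e=[123,3,30] → █
    (7,0)@(15, 1): e=[139,11,6] → █
    (8,0)@(17, 1): e=[155,19,-18] → ·
    (2,1)@(5, 3): e=[41,1,114] → █
    (3,1)@(7, 3): e=[57,9,90] → █
    (4,1)@(9, 3): e=[73,17,66] → █
    (5,1)@(11, 3): e=[89,25,42] → █
    (7,1)@(15, 3): e=[121,41,-6] → ·
    (1,2)@(3, 5): e=[7,23,126] → █
    (7,2)@(15, 5): e=[103,71,-18] → ·
    (1,3)@(3, 7): e=[-11,53,114] → ·
    (2,3)@(5, 7): e=[5,61,90] → █
  covered (21 px):
    · · · · · · █ █ ·
    · · █ █ █ █ █ · ·
    · █ █ █ █ █ █ · ·
    · · █ █ █ █ · · ·
    · · · █ █ █ · · ·
    · · · · █ · · · ·
    · · · · · · · · ·
    · · · · · · · · ·
    · · · · · · · · ·
    · · · · · · · · ·
    · · · · · · · · ·
T1:
  2·area = 72  (B↔C swapped to make it positive)
  edge (4, 14)→(13, 12): d=(9,-2) top-left  bias=+0
  edge (13, 12)→(4, 22): d=(-9,10) right/bottom  bias=-1
  edge (4, 22)→(4, 14): d=(0,-8) top-left  bias=+0
    (4,6)@(9, 13): e=[1,31,40] → █
    (5,6)@(11, 13): e=[5,11,56] → █
    (6,6)@(13, 13): e=[9,-9,72] → ·
    (2,7)@(5, 15): e=[11,53,8] → █
    (3,7)@(7, 15): e=[15,33,24] → █
    (5,7)@(11, 15): e=[23,-7,56] → ·
    (2,8)@(5, 17): e=[29,35,8] → █
    (4,8)@(9, 17): e=[37,-5,40] → ·
    (2,9)@(5, 19): e=[47,17,8] → █
    (3,9)@(7, 19): e=[51,-3,24] → ·
    (2,10)@(5, 21): e=[65,-1,8] → ·
  covered (8 px):
    · · · · · · · · ·
    · · · · · · · · ·
    · · · · · · · · ·
    · · · · · · · · ·
    · · · · · · · · ·
    · · · · · · · · ·
    · · · · █ █ · · ·
    · · █ █ █ · · · ·
    · · █ █ · · · · ·
    · · █ · · · · · ·
    · · · · · · · · ·
T2:
  2·area = 116  (B↔C swapped to make it positive)
  edge (12, 2)→(16, 18): d=(4,16) right/bottom  bias=-1
  edge (16, 18)→(8, 15): d=(-8,-3) top-left  bias=+0
  edge (8, 15)→(12, 2): d=(4,-13) top-left  bias=+0
    (5,3)@(11, 7): e=[36,73,7] → █
    (6,3)@(13, 7): e=[4,79,33] → █
    (7,3)@(15, 7): e=[-28,85,59] → ·
    (5,4)@(11, 9): e=[44,57,15] → █
    (7,4)@(15, 9): e=[-20,69,67] → ·
    (5,5)@(11, 11): e=[52,41,23] → █
    (7,5)@(15, 11): e=[-12,53,75] → ·
    (4,6)@(9, 13): e=[92,19,5] → █
    (7,6)@(15, 13): e=[-4,37,83] → ·
    (4,7)@(9, 15): e=[100,3,13] → █
    (7,7)@(15, 15): e=[4,21,91] → █
    (8,7)@(17, 15): e=[-28,27,117] → ·
  covered (14 px):
    · · · · · · · · ·
    · · · · · · · · ·
    · · · · · · · · ·
    · · · · · █ █ · ·
    · · · · · █ █ · ·
    · · · · · █ █ · ·
    · · · · █ █ █ · ·
    · · · · █ █ █ █ ·
    · · · · · · · █ ·
    · · · · · · · · ·
    · · · · · · · · ·
T3:
  2·area = 12
  edge (4, 20)→(0, 2): d=(-4,-18) top-left  bias=+0
  edge (0, 2)→(4, 17): d=(4,15) right/bottom  bias=-1
  edge (4, 17)→(4, 20): d=(0,3) right/bottom  bias=-1
    (1,7)@(3, 15): e=[2,7,3] → █
    (2,7)@(5, 15): e=[38,-23,-3] → ·
    (1,8)@(3, 17): e=[-6,15,3] → ·
  covered (1 px):
    · · · · · · · · ·
    · · · · · · · · ·
    · · · · · · · · ·
    · · · · · · · · ·
    · · · · · · · · ·
    · · · · · · · · ·
    · · · · · · · · ·
    · █ · · · · · · ·
    · · · · · · · · ·
    · · · · · · · · ·
    · · · · · · · · ·

Result: 44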